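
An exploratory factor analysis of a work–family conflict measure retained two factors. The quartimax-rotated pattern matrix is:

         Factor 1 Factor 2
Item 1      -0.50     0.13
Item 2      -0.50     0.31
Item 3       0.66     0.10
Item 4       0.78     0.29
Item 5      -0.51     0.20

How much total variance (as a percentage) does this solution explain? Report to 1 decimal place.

SS loadings by factor: 1.8041, 0.2471; total = 2.0512.
Total variance with 5 standardized items is 5, so the solution explains 2.0512/5 = 0.4102 = 41.02%.

41.0%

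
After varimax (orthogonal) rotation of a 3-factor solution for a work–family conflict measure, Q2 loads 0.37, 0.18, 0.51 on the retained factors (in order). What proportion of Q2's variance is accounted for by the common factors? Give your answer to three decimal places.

0.429

h² = 0.37² + 0.18² + 0.51² = 0.1369 + 0.0324 + 0.2601 = 0.4294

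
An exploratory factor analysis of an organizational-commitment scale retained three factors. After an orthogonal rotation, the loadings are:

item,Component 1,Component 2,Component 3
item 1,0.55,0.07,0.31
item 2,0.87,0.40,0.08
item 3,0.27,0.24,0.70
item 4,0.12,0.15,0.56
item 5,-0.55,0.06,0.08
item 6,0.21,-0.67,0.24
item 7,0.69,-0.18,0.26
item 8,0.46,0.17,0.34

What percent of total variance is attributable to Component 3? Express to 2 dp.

14.42%

SS loadings for Component 3 = 0.31² + 0.08² + 0.70² + 0.56² + 0.08² + 0.24² + 0.26² + 0.34² = 1.1533
With 8 standardized items, total variance = 8. Proportion = 1.1533/8 = 0.1442 → 14.42%.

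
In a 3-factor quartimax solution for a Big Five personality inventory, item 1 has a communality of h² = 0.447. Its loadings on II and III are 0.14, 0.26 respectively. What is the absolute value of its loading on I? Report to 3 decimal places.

Under orthogonal rotation h² = Σλ², so λ_I² = h² − (0.0872) = 0.447 − 0.0872 = 0.3598.
|λ| = √0.3598 = 0.5998.

0.600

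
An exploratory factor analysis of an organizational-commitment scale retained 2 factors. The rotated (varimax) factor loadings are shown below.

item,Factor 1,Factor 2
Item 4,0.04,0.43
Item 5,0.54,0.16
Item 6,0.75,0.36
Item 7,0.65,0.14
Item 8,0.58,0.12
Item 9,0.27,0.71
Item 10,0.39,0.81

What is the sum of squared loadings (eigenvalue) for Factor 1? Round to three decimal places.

1.840

SS loadings for Factor 1 = 0.04² + 0.54² + 0.75² + 0.65² + 0.58² + 0.27² + 0.39² = 0.0016 + 0.2916 + 0.5625 + 0.4225 + 0.3364 + 0.0729 + 0.1521 = 1.8396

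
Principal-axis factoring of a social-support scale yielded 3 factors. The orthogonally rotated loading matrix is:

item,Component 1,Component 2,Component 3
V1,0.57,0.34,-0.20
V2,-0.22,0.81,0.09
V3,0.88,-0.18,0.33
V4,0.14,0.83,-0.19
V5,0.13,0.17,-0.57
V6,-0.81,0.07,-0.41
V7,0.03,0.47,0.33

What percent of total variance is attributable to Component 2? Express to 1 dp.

SS loadings for Component 2 = 0.34² + 0.81² + (-0.18)² + 0.83² + 0.17² + 0.07² + 0.47² = 1.7477
With 7 standardized items, total variance = 7. Proportion = 1.7477/7 = 0.2497 → 24.97%.

25.0%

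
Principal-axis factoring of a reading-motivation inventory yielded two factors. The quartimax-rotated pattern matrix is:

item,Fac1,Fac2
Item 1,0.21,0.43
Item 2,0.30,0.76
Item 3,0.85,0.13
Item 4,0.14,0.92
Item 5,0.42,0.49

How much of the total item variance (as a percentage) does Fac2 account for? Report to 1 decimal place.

37.3%

SS loadings for Fac2 = 0.43² + 0.76² + 0.13² + 0.92² + 0.49² = 1.8659
With 5 standardized items, total variance = 5. Proportion = 1.8659/5 = 0.3732 → 37.32%.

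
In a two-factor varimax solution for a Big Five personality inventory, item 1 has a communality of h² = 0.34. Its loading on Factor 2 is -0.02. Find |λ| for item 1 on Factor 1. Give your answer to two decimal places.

0.58

Under orthogonal rotation h² = Σλ², so λ_Factor 1² = h² − (0.0004) = 0.34 − 0.0004 = 0.3396.
|λ| = √0.3396 = 0.5828.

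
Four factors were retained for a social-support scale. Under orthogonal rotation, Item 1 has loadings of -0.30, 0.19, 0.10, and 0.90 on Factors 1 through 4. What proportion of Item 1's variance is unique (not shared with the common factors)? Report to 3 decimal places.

h² = (-0.30)² + 0.19² + 0.10² + 0.90² = 0.0900 + 0.0361 + 0.0100 + 0.8100 = 0.9461
Uniqueness u² = 1 − h² = 1 − 0.9461 = 0.0539

0.054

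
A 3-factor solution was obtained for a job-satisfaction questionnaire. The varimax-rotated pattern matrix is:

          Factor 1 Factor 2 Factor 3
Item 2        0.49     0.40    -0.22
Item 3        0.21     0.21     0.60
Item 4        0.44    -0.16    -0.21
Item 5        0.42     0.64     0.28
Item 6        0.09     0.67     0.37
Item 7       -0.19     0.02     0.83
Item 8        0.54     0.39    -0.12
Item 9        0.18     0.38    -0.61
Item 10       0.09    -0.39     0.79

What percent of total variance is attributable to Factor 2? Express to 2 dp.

SS loadings for Factor 2 = 0.40² + 0.21² + (-0.16)² + 0.64² + 0.67² + 0.02² + 0.39² + 0.38² + (-0.39)² = 1.5372
With 9 standardized items, total variance = 9. Proportion = 1.5372/9 = 0.1708 → 17.08%.

17.08%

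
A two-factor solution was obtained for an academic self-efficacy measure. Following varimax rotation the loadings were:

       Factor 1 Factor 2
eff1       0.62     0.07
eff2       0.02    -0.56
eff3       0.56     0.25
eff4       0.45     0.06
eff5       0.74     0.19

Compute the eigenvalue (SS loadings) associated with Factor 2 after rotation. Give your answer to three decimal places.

0.421

SS loadings for Factor 2 = 0.07² + (-0.56)² + 0.25² + 0.06² + 0.19² = 0.0049 + 0.3136 + 0.0625 + 0.0036 + 0.0361 = 0.4207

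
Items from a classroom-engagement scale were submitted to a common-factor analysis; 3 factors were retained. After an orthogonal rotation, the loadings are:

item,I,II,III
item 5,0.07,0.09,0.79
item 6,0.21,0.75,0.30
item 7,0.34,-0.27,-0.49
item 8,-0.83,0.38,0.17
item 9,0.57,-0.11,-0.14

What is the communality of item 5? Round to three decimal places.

h² = 0.07² + 0.09² + 0.79² = 0.0049 + 0.0081 + 0.6241 = 0.6371

0.637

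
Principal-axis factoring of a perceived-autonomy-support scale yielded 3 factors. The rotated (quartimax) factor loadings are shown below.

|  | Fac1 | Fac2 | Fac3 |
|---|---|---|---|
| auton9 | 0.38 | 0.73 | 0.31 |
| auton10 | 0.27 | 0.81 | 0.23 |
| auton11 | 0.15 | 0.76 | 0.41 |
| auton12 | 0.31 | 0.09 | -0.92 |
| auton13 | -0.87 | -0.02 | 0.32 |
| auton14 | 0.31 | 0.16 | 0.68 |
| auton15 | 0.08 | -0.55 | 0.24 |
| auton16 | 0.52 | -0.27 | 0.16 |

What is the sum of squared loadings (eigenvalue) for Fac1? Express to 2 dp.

SS loadings for Fac1 = 0.38² + 0.27² + 0.15² + 0.31² + (-0.87)² + 0.31² + 0.08² + 0.52² = 0.1444 + 0.0729 + 0.0225 + 0.0961 + 0.7569 + 0.0961 + 0.0064 + 0.2704 = 1.4657

1.47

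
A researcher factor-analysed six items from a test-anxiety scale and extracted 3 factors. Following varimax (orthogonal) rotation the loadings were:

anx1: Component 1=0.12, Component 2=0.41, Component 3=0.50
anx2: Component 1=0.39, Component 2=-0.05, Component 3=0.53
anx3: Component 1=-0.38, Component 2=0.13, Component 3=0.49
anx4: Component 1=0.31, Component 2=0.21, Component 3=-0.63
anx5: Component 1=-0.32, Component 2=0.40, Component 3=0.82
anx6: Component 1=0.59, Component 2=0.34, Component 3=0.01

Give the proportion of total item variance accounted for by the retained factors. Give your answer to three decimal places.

Communalities: 0.4325, 0.4355, 0.4014, 0.5371, 0.9348, 0.4638; Σh² = 3.2051.
Total variance with 6 standardized items is 6, so the solution explains 3.2051/6 = 0.5342.

0.534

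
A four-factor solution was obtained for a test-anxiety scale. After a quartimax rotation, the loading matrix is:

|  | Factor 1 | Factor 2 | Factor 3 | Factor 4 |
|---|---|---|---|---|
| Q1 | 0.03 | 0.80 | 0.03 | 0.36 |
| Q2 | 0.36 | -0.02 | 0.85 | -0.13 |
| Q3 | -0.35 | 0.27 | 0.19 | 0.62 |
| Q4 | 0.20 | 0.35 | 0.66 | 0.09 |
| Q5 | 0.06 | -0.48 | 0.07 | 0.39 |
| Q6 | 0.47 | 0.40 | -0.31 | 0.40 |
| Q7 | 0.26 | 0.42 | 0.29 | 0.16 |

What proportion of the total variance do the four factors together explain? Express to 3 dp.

0.606

SS loadings by factor: 0.5851, 1.4026, 1.3802, 0.8767; total = 4.2446.
Total variance with 7 standardized items is 7, so the solution explains 4.2446/7 = 0.6064.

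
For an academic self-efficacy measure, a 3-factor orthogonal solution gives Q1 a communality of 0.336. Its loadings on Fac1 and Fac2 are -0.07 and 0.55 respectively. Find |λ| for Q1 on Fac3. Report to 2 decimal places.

0.17

Under orthogonal rotation h² = Σλ², so λ_Fac3² = h² − (0.3074) = 0.336 − 0.3074 = 0.0286.
|λ| = √0.0286 = 0.1691.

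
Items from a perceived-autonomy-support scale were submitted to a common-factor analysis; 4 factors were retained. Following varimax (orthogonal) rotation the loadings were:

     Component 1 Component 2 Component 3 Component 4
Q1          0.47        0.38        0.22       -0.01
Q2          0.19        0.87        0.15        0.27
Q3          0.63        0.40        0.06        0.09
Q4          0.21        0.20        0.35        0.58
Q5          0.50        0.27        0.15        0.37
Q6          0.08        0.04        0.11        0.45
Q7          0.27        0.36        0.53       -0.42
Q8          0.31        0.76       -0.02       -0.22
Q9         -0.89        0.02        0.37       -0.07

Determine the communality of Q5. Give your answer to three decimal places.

h² = 0.50² + 0.27² + 0.15² + 0.37² = 0.2500 + 0.0729 + 0.0225 + 0.1369 = 0.4823

0.482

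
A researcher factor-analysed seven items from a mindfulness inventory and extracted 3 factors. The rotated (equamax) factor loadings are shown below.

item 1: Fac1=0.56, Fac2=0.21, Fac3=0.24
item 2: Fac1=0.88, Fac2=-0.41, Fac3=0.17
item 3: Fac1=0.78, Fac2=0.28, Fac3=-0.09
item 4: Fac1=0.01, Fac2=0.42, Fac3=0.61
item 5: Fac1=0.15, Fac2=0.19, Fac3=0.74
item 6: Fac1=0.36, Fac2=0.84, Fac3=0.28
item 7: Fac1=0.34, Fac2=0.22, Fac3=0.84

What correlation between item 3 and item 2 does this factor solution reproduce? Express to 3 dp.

0.556

r̂ = Σ λ_i·λ_j across factors = (0.78)(0.88) + (0.28)(-0.41) + (-0.09)(0.17)
  = +0.6864 -0.1148 -0.0153 = 0.5563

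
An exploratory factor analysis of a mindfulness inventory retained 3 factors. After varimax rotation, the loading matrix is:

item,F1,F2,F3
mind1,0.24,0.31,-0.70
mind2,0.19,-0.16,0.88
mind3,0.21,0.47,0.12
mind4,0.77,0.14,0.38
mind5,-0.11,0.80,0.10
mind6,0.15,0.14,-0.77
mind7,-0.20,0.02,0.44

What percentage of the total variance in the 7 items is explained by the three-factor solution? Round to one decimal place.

Communalities: 0.6437, 0.8361, 0.2794, 0.7569, 0.6621, 0.6350, 0.2340; Σh² = 4.0472.
Total variance with 7 standardized items is 7, so the solution explains 4.0472/7 = 0.5782 = 57.82%.

57.8%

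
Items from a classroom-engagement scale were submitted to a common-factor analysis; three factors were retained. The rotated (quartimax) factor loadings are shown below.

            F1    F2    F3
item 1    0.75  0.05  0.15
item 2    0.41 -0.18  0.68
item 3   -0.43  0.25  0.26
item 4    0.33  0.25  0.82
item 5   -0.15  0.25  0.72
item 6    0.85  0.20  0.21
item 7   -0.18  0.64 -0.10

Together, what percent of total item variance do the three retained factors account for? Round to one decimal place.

Communalities: 0.5875, 0.6629, 0.3150, 0.8438, 0.6034, 0.8066, 0.4520; Σh² = 4.2712.
Total variance with 7 standardized items is 7, so the solution explains 4.2712/7 = 0.6102 = 61.02%.

61.0%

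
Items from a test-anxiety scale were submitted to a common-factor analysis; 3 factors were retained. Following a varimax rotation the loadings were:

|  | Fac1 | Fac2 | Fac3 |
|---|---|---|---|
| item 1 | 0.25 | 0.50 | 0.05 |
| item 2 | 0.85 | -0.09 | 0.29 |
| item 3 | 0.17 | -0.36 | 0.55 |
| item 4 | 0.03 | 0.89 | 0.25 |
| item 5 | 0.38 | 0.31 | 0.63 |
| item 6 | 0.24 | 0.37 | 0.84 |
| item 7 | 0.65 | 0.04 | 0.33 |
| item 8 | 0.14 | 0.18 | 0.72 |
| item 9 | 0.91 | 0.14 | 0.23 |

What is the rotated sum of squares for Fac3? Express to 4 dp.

2.2343

SS loadings for Fac3 = 0.05² + 0.29² + 0.55² + 0.25² + 0.63² + 0.84² + 0.33² + 0.72² + 0.23² = 0.0025 + 0.0841 + 0.3025 + 0.0625 + 0.3969 + 0.7056 + 0.1089 + 0.5184 + 0.0529 = 2.2343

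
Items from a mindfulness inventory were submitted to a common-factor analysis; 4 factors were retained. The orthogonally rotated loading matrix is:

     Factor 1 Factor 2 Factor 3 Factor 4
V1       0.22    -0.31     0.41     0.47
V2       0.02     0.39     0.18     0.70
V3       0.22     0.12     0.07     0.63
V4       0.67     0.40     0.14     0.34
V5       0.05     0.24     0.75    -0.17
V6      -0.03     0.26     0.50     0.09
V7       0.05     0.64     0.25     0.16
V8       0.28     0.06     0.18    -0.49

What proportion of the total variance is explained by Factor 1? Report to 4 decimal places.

0.0788

SS loadings for Factor 1 = 0.22² + 0.02² + 0.22² + 0.67² + 0.05² + (-0.03)² + 0.05² + 0.28² = 0.6304
Proportion of variance = 0.6304 / 8 = 0.0788.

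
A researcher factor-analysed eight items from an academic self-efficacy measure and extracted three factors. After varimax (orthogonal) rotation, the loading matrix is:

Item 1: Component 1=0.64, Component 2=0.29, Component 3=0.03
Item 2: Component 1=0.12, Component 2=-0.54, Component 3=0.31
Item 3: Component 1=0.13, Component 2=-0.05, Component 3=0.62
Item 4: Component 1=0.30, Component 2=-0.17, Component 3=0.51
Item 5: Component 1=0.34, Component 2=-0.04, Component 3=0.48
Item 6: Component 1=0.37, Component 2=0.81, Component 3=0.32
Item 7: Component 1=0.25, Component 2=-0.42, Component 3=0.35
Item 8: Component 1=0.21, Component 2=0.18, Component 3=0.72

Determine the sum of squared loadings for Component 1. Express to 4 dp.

SS loadings for Component 1 = 0.64² + 0.12² + 0.13² + 0.30² + 0.34² + 0.37² + 0.25² + 0.21² = 0.4096 + 0.0144 + 0.0169 + 0.0900 + 0.1156 + 0.1369 + 0.0625 + 0.0441 = 0.8900

0.8900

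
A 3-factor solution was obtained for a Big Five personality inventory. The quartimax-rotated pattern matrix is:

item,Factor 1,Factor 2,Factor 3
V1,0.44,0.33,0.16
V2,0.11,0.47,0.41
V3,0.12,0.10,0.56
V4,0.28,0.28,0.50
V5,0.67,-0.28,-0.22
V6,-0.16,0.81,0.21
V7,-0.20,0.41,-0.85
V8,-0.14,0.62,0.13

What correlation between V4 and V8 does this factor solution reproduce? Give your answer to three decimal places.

r̂ = Σ λ_i·λ_j across factors = (0.28)(-0.14) + (0.28)(0.62) + (0.50)(0.13)
  = -0.0392 +0.1736 +0.0650 = 0.1994

0.199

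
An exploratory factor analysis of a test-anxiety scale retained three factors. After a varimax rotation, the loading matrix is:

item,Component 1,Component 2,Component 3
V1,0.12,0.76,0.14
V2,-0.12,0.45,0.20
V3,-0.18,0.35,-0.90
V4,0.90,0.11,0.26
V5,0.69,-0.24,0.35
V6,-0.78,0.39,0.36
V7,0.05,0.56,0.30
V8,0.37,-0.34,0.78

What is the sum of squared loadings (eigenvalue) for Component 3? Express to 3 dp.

1.888

SS loadings for Component 3 = 0.14² + 0.20² + (-0.90)² + 0.26² + 0.35² + 0.36² + 0.30² + 0.78² = 0.0196 + 0.0400 + 0.8100 + 0.0676 + 0.1225 + 0.1296 + 0.0900 + 0.6084 = 1.8877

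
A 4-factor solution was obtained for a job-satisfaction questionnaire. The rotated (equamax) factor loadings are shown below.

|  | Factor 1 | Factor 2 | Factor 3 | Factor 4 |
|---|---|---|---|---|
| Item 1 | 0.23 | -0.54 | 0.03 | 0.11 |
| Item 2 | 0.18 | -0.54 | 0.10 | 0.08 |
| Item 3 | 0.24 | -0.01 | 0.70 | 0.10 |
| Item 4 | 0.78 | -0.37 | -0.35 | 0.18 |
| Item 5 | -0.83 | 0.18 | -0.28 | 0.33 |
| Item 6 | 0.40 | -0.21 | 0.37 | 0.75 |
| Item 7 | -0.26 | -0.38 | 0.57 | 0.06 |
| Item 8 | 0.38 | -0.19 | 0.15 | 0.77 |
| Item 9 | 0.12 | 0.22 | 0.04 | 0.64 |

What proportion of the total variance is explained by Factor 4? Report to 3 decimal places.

0.193

SS loadings for Factor 4 = 0.11² + 0.08² + 0.10² + 0.18² + 0.33² + 0.75² + 0.06² + 0.77² + 0.64² = 1.7384
Proportion of variance = 1.7384 / 9 = 0.1932.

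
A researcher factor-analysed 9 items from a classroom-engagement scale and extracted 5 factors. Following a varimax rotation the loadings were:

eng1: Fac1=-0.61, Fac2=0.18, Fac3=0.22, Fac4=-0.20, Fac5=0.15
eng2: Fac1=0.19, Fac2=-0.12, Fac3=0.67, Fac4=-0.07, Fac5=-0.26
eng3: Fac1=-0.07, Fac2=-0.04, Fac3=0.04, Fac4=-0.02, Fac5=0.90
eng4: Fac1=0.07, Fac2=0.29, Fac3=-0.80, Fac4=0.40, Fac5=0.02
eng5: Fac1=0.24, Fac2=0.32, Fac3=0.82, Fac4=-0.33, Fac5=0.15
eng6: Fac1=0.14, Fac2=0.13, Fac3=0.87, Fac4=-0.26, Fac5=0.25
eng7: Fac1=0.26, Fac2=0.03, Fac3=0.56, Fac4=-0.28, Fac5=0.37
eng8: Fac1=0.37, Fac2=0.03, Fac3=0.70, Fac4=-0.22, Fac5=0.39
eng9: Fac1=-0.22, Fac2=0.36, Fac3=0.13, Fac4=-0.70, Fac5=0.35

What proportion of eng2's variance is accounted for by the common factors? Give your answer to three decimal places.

0.572

h² = 0.19² + (-0.12)² + 0.67² + (-0.07)² + (-0.26)² = 0.0361 + 0.0144 + 0.4489 + 0.0049 + 0.0676 = 0.5719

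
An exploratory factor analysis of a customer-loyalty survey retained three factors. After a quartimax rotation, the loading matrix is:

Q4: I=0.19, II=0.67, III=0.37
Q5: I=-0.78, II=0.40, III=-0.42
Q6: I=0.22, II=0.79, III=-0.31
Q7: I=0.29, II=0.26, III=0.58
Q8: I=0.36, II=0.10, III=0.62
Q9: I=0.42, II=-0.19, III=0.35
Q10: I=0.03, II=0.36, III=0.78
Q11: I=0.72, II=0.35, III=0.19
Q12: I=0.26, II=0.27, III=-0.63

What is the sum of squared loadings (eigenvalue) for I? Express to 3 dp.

SS loadings for I = 0.19² + (-0.78)² + 0.22² + 0.29² + 0.36² + 0.42² + 0.03² + 0.72² + 0.26² = 0.0361 + 0.6084 + 0.0484 + 0.0841 + 0.1296 + 0.1764 + 0.0009 + 0.5184 + 0.0676 = 1.6699

1.670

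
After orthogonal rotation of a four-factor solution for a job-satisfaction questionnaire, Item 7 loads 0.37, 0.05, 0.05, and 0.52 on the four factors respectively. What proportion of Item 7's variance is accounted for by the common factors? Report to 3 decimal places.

0.412

h² = 0.37² + 0.05² + 0.05² + 0.52² = 0.1369 + 0.0025 + 0.0025 + 0.2704 = 0.4123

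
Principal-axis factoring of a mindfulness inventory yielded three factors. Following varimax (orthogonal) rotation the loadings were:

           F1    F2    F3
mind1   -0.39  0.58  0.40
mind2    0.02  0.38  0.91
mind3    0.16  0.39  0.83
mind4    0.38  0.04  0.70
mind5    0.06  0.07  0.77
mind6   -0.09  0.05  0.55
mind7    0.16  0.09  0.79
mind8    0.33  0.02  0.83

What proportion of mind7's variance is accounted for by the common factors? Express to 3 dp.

h² = 0.16² + 0.09² + 0.79² = 0.0256 + 0.0081 + 0.6241 = 0.6578

0.658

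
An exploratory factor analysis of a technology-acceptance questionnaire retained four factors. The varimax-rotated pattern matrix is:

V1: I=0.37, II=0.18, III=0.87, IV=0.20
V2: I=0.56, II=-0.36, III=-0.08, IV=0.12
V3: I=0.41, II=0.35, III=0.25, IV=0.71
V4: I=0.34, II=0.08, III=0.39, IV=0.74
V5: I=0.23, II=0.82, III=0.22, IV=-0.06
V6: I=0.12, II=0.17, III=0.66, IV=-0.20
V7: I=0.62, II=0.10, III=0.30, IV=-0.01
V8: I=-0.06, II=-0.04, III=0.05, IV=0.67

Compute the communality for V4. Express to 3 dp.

0.822

h² = 0.34² + 0.08² + 0.39² + 0.74² = 0.1156 + 0.0064 + 0.1521 + 0.5476 = 0.8217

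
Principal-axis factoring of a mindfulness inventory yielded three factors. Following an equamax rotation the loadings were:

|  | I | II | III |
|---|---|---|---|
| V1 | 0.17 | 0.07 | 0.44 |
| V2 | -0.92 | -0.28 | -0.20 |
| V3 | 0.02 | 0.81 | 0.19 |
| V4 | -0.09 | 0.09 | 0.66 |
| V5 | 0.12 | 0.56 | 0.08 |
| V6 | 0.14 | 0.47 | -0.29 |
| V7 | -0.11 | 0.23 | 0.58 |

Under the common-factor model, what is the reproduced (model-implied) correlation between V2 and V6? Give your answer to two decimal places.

-0.20

r̂ = Σ λ_i·λ_j across factors = (-0.92)(0.14) + (-0.28)(0.47) + (-0.20)(-0.29)
  = -0.1288 -0.1316 +0.0580 = -0.2024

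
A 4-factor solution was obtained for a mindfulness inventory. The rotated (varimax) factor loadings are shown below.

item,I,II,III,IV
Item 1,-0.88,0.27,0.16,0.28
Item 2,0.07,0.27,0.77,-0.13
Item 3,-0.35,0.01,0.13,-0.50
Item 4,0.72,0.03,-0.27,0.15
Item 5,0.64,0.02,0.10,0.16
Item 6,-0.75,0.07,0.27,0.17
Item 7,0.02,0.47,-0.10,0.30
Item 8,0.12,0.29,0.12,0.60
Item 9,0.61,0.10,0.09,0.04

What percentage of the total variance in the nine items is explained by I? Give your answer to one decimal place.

SS loadings for I = (-0.88)² + 0.07² + (-0.35)² + 0.72² + 0.64² + (-0.75)² + 0.02² + 0.12² + 0.61² = 2.7792
With 9 standardized items, total variance = 9. Proportion = 2.7792/9 = 0.3088 → 30.88%.

30.9%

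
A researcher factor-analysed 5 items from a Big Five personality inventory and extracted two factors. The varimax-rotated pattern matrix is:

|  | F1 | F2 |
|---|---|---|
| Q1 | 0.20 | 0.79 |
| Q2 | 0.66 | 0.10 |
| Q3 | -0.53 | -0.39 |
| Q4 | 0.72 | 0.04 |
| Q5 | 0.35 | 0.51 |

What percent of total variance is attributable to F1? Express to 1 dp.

SS loadings for F1 = 0.20² + 0.66² + (-0.53)² + 0.72² + 0.35² = 1.3974
With 5 standardized items, total variance = 5. Proportion = 1.3974/5 = 0.2795 → 27.95%.

27.9%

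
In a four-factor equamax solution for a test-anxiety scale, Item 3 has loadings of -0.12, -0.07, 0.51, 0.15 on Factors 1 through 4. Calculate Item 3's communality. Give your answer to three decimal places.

0.302

h² = (-0.12)² + (-0.07)² + 0.51² + 0.15² = 0.0144 + 0.0049 + 0.2601 + 0.0225 = 0.3019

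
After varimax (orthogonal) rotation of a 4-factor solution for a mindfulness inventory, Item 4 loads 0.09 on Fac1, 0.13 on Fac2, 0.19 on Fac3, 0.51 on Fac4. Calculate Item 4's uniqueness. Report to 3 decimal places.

h² = 0.09² + 0.13² + 0.19² + 0.51² = 0.0081 + 0.0169 + 0.0361 + 0.2601 = 0.3212
Uniqueness u² = 1 − h² = 1 − 0.3212 = 0.6788

0.679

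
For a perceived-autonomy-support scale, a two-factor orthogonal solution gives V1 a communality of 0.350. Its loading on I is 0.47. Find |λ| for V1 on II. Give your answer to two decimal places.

Under orthogonal rotation h² = Σλ², so λ_II² = h² − (0.2209) = 0.350 − 0.2209 = 0.1291.
|λ| = √0.1291 = 0.3593.

0.36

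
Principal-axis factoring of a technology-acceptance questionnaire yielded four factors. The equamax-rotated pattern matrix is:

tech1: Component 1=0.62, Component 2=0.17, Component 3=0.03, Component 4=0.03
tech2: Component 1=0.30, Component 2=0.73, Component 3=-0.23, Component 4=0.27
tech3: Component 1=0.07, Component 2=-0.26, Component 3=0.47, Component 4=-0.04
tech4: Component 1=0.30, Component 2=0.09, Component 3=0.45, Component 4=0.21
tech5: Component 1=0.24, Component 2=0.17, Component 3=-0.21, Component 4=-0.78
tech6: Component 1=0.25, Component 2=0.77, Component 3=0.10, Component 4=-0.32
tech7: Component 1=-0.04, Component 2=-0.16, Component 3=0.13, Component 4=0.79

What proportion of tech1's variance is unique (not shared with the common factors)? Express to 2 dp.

0.58

h² = 0.62² + 0.17² + 0.03² + 0.03² = 0.3844 + 0.0289 + 0.0009 + 0.0009 = 0.4151
Uniqueness u² = 1 − h² = 1 − 0.4151 = 0.5849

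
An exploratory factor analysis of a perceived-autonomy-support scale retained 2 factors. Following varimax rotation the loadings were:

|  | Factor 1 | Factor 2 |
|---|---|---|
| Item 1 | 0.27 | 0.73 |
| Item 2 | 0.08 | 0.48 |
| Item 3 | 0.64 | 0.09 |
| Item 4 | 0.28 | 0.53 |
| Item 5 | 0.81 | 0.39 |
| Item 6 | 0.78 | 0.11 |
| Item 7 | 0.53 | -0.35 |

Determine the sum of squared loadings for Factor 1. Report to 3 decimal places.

2.113

SS loadings for Factor 1 = 0.27² + 0.08² + 0.64² + 0.28² + 0.81² + 0.78² + 0.53² = 0.0729 + 0.0064 + 0.4096 + 0.0784 + 0.6561 + 0.6084 + 0.2809 = 2.1127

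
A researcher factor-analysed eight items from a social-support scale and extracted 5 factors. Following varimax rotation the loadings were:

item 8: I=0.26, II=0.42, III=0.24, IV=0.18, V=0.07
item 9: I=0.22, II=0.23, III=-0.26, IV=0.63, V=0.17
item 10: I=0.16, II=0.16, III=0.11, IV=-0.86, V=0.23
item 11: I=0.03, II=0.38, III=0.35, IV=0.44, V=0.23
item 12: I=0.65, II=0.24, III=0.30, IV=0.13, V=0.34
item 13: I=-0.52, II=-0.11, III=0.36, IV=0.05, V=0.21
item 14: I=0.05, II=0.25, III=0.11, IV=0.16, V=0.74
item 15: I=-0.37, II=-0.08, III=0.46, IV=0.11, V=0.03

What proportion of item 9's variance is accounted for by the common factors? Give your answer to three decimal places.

0.595

h² = 0.22² + 0.23² + (-0.26)² + 0.63² + 0.17² = 0.0484 + 0.0529 + 0.0676 + 0.3969 + 0.0289 = 0.5947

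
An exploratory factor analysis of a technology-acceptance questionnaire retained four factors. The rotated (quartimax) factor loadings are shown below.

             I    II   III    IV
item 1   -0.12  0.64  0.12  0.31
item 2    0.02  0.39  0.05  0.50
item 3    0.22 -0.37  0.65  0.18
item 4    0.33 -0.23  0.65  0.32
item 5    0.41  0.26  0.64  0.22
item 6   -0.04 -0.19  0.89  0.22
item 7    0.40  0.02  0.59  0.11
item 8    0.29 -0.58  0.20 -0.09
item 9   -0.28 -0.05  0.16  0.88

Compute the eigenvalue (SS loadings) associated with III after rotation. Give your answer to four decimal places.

2.4773

SS loadings for III = 0.12² + 0.05² + 0.65² + 0.65² + 0.64² + 0.89² + 0.59² + 0.20² + 0.16² = 0.0144 + 0.0025 + 0.4225 + 0.4225 + 0.4096 + 0.7921 + 0.3481 + 0.0400 + 0.0256 = 2.4773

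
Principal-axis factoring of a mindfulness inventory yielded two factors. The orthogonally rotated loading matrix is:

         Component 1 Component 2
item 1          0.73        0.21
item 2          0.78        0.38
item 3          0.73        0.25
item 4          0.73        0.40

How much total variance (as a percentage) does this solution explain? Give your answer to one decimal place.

SS loadings by factor: 2.2071, 0.4110; total = 2.6181.
Total variance with 4 standardized items is 4, so the solution explains 2.6181/4 = 0.6545 = 65.45%.

65.5%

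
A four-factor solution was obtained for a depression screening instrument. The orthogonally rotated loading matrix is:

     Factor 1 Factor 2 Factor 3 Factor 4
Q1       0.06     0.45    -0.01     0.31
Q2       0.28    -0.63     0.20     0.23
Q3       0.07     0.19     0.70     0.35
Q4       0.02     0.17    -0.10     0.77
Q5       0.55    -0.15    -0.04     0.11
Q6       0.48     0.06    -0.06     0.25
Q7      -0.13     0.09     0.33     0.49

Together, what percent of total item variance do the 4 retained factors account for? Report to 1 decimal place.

SS loadings by factor: 0.6371, 0.6986, 0.6542, 1.1791; total = 3.1690.
Total variance with 7 standardized items is 7, so the solution explains 3.1690/7 = 0.4527 = 45.27%.

45.3%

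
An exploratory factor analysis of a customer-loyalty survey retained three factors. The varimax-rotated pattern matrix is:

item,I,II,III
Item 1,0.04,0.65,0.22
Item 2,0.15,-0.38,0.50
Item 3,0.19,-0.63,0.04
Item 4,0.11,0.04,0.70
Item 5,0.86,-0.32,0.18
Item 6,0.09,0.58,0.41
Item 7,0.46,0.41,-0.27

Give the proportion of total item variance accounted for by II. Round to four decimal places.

0.2246

SS loadings for II = 0.65² + (-0.38)² + (-0.63)² + 0.04² + (-0.32)² + 0.58² + 0.41² = 1.5723
Proportion of variance = 1.5723 / 7 = 0.2246.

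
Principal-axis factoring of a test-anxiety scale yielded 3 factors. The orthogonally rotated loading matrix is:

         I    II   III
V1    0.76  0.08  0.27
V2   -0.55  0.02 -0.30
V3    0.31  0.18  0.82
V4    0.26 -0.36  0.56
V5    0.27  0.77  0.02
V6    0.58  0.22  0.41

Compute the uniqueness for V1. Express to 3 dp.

h² = 0.76² + 0.08² + 0.27² = 0.5776 + 0.0064 + 0.0729 = 0.6569
Uniqueness u² = 1 − h² = 1 − 0.6569 = 0.3431

0.343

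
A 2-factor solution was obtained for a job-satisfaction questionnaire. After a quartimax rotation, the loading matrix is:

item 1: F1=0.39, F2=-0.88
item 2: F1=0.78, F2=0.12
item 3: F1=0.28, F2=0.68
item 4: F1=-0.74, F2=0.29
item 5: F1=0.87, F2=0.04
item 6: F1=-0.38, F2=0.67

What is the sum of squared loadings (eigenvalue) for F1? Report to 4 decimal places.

2.2878

SS loadings for F1 = 0.39² + 0.78² + 0.28² + (-0.74)² + 0.87² + (-0.38)² = 0.1521 + 0.6084 + 0.0784 + 0.5476 + 0.7569 + 0.1444 = 2.2878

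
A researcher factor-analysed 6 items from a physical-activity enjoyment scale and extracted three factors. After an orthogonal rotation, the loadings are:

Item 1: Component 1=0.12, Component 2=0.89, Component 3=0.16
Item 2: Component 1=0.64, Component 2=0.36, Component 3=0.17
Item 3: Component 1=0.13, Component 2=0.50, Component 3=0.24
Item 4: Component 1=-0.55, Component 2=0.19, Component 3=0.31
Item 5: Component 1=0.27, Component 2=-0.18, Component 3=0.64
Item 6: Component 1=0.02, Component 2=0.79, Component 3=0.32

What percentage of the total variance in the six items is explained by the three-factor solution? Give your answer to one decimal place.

56.7%

Communalities: 0.8321, 0.5681, 0.3245, 0.4347, 0.5149, 0.7269; Σh² = 3.4012.
Total variance with 6 standardized items is 6, so the solution explains 3.4012/6 = 0.5669 = 56.69%.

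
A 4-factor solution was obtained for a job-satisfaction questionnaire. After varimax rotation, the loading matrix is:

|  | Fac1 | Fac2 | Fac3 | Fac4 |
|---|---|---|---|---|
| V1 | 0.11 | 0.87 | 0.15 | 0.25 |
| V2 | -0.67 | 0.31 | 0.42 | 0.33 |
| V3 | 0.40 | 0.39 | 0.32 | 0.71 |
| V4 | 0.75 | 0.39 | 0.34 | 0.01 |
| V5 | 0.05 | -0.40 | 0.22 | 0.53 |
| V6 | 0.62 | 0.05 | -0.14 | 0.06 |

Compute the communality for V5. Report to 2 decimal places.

0.49

h² = 0.05² + (-0.40)² + 0.22² + 0.53² = 0.0025 + 0.1600 + 0.0484 + 0.2809 = 0.4918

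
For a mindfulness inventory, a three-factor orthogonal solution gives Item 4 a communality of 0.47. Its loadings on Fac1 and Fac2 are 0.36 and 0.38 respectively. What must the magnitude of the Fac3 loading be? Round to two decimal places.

Under orthogonal rotation h² = Σλ², so λ_Fac3² = h² − (0.2740) = 0.47 − 0.2740 = 0.1960.
|λ| = √0.1960 = 0.4427.

0.44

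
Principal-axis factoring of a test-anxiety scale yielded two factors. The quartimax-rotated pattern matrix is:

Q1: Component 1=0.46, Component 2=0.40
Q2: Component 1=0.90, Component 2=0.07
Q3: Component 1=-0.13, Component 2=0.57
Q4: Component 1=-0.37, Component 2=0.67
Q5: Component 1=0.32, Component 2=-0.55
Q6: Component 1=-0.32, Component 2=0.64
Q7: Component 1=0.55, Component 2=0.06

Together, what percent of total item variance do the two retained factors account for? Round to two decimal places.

Communalities: 0.3716, 0.8149, 0.3418, 0.5858, 0.4049, 0.5120, 0.3061; Σh² = 3.3371.
Total variance with 7 standardized items is 7, so the solution explains 3.3371/7 = 0.4767 = 47.67%.

47.67%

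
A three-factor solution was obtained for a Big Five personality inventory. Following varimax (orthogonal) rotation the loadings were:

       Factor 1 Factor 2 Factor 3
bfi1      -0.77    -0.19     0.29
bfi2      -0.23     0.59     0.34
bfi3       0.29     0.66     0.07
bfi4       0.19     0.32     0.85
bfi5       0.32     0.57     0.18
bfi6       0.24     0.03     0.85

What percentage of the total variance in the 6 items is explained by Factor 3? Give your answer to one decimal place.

SS loadings for Factor 3 = 0.29² + 0.34² + 0.07² + 0.85² + 0.18² + 0.85² = 1.6820
With 6 standardized items, total variance = 6. Proportion = 1.6820/6 = 0.2803 → 28.03%.

28.0%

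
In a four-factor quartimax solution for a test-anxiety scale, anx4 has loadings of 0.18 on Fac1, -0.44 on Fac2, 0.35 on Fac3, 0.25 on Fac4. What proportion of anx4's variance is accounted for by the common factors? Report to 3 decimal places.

h² = 0.18² + (-0.44)² + 0.35² + 0.25² = 0.0324 + 0.1936 + 0.1225 + 0.0625 = 0.4110

0.411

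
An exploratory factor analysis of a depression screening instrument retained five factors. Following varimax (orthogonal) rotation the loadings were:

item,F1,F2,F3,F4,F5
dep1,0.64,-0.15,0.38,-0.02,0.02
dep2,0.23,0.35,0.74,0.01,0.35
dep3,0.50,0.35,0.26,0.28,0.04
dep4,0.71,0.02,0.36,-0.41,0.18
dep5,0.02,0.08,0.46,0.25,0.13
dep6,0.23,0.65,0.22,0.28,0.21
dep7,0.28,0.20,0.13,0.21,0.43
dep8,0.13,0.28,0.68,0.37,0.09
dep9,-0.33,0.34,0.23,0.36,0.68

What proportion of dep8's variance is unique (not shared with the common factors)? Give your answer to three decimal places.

h² = 0.13² + 0.28² + 0.68² + 0.37² + 0.09² = 0.0169 + 0.0784 + 0.4624 + 0.1369 + 0.0081 = 0.7027
Uniqueness u² = 1 − h² = 1 − 0.7027 = 0.2973

0.297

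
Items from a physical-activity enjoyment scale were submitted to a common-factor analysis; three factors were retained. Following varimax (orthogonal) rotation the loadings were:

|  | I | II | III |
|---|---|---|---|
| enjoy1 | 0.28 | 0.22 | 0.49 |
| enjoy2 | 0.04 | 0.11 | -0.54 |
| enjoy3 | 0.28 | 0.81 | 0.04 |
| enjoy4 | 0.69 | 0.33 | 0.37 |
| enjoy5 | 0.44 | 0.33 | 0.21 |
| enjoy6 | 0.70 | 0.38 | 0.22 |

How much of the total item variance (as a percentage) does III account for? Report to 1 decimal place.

SS loadings for III = 0.49² + (-0.54)² + 0.04² + 0.37² + 0.21² + 0.22² = 0.7627
With 6 standardized items, total variance = 6. Proportion = 0.7627/6 = 0.1271 → 12.71%.

12.7%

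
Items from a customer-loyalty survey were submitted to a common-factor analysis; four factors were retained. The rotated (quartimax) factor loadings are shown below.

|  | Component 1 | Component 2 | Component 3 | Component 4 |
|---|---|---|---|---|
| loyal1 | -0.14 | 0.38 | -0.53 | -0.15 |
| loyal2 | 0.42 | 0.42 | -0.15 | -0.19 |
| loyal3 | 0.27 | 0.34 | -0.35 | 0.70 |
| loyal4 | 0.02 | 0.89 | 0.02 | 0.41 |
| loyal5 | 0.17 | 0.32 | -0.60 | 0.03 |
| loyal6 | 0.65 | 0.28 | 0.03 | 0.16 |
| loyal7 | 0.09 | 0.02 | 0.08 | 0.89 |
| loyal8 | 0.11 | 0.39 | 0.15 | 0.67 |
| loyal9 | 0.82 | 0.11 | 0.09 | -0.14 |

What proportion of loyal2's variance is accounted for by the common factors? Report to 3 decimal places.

h² = 0.42² + 0.42² + (-0.15)² + (-0.19)² = 0.1764 + 0.1764 + 0.0225 + 0.0361 = 0.4114

0.411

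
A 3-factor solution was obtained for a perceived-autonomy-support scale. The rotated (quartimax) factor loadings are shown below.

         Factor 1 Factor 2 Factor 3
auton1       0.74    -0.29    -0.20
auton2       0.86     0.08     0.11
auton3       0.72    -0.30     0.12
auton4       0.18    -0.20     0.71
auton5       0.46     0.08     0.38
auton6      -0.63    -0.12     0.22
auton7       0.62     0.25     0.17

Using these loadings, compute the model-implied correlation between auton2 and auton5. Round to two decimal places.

0.44

r̂ = Σ λ_i·λ_j across factors = (0.86)(0.46) + (0.08)(0.08) + (0.11)(0.38)
  = +0.3956 +0.0064 +0.0418 = 0.4438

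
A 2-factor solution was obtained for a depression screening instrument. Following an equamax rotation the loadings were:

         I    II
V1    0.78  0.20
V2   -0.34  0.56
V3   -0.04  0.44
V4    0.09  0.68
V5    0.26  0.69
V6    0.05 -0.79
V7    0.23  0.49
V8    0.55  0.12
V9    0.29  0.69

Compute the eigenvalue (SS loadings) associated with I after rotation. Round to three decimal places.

SS loadings for I = 0.78² + (-0.34)² + (-0.04)² + 0.09² + 0.26² + 0.05² + 0.23² + 0.55² + 0.29² = 0.6084 + 0.1156 + 0.0016 + 0.0081 + 0.0676 + 0.0025 + 0.0529 + 0.3025 + 0.0841 = 1.2433

1.243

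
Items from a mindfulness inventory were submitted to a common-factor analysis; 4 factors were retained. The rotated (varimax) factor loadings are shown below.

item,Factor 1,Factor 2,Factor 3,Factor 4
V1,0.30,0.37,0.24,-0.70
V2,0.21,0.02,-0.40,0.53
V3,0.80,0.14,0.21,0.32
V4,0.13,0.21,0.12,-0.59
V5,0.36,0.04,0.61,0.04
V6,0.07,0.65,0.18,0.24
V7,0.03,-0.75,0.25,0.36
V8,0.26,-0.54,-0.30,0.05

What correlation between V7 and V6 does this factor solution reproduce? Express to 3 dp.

-0.354

r̂ = Σ λ_i·λ_j across factors = (0.03)(0.07) + (-0.75)(0.65) + (0.25)(0.18) + (0.36)(0.24)
  = +0.0021 -0.4875 +0.0450 +0.0864 = -0.3540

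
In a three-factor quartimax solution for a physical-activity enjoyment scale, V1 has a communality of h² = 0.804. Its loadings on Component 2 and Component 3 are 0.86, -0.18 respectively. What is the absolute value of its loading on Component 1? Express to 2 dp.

Under orthogonal rotation h² = Σλ², so λ_Component 1² = h² − (0.7720) = 0.804 − 0.7720 = 0.0320.
|λ| = √0.0320 = 0.1789.

0.18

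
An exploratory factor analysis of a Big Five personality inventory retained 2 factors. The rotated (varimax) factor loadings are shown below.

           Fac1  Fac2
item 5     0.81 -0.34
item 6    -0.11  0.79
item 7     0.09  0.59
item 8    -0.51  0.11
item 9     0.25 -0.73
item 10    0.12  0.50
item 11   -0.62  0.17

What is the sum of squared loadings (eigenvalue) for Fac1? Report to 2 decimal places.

SS loadings for Fac1 = 0.81² + (-0.11)² + 0.09² + (-0.51)² + 0.25² + 0.12² + (-0.62)² = 0.6561 + 0.0121 + 0.0081 + 0.2601 + 0.0625 + 0.0144 + 0.3844 = 1.3977

1.40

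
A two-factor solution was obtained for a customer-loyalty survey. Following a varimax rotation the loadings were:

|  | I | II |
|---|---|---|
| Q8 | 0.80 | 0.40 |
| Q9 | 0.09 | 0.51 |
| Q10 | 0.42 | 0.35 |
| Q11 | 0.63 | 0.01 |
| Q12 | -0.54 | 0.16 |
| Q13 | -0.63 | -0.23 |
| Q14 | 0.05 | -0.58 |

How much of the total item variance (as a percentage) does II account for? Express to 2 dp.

SS loadings for II = 0.40² + 0.51² + 0.35² + 0.01² + 0.16² + (-0.23)² + (-0.58)² = 0.9576
With 7 standardized items, total variance = 7. Proportion = 0.9576/7 = 0.1368 → 13.68%.

13.68%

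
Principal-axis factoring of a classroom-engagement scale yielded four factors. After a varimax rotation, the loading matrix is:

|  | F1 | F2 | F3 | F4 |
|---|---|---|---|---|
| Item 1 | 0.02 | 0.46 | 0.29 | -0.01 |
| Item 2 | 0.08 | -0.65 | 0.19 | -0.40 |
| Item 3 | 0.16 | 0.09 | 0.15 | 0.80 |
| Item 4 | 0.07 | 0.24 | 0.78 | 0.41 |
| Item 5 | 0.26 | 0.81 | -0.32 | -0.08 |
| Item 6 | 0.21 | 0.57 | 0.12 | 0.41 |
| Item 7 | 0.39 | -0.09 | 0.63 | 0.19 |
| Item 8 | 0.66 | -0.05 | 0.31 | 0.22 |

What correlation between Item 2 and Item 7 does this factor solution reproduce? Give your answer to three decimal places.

0.133

r̂ = Σ λ_i·λ_j across factors = (0.08)(0.39) + (-0.65)(-0.09) + (0.19)(0.63) + (-0.40)(0.19)
  = +0.0312 +0.0585 +0.1197 -0.0760 = 0.1334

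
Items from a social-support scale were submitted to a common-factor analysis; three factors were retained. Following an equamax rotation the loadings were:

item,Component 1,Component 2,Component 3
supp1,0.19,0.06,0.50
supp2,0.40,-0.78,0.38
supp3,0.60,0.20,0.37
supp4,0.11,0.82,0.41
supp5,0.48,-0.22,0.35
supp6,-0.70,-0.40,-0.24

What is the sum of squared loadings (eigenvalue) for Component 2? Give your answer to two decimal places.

1.53

SS loadings for Component 2 = 0.06² + (-0.78)² + 0.20² + 0.82² + (-0.22)² + (-0.40)² = 0.0036 + 0.6084 + 0.0400 + 0.6724 + 0.0484 + 0.1600 = 1.5328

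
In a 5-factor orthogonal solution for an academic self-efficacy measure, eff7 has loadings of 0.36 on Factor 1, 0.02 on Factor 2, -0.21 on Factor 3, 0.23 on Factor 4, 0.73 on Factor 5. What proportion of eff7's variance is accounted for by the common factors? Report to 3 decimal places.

0.760

h² = 0.36² + 0.02² + (-0.21)² + 0.23² + 0.73² = 0.1296 + 0.0004 + 0.0441 + 0.0529 + 0.5329 = 0.7599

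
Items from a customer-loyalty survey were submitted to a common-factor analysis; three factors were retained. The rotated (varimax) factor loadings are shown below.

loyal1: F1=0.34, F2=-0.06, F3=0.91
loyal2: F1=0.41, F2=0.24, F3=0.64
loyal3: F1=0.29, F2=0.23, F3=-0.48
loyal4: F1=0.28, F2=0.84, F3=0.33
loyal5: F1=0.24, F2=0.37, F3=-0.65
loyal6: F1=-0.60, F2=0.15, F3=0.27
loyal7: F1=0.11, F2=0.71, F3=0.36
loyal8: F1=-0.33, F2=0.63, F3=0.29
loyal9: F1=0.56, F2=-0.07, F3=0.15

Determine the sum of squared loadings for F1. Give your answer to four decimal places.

1.2984

SS loadings for F1 = 0.34² + 0.41² + 0.29² + 0.28² + 0.24² + (-0.60)² + 0.11² + (-0.33)² + 0.56² = 0.1156 + 0.1681 + 0.0841 + 0.0784 + 0.0576 + 0.3600 + 0.0121 + 0.1089 + 0.3136 = 1.2984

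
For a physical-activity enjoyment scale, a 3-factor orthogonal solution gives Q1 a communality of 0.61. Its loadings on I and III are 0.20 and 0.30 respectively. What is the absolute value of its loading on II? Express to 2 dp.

Under orthogonal rotation h² = Σλ², so λ_II² = h² − (0.1300) = 0.61 − 0.1300 = 0.4800.
|λ| = √0.4800 = 0.6928.

0.69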